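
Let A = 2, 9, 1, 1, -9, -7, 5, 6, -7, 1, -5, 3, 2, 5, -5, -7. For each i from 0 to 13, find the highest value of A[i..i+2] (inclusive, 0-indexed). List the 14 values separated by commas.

9, 9, 1, 1, 5, 6, 6, 6, 1, 3, 3, 5, 5, 5

Sliding a size-3 window across the 16 values:
2 9 1 → max 9
9 1 1 → max 9
1 1 -9 → max 1
1 -9 -7 → max 1
-9 -7 5 → max 5
-7 5 6 → max 6
5 6 -7 → max 6
6 -7 1 → max 6
-7 1 -5 → max 1
1 -5 3 → max 3
-5 3 2 → max 3
3 2 5 → max 5
2 5 -5 → max 5
5 -5 -7 → max 5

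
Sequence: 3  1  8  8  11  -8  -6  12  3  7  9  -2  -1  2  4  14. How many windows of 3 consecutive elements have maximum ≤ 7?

3 1 8 → max 8
1 8 8 → max 8
8 8 11 → max 11
8 11 -8 → max 11
11 -8 -6 → max 11
-8 -6 12 → max 12
-6 12 3 → max 12
12 3 7 → max 12
3 7 9 → max 9
7 9 -2 → max 9
9 -2 -1 → max 9
-2 -1 2 → max 2  ≤ 7 ✓
-1 2 4 → max 4  ≤ 7 ✓
2 4 14 → max 14
2 windows satisfy the condition.

2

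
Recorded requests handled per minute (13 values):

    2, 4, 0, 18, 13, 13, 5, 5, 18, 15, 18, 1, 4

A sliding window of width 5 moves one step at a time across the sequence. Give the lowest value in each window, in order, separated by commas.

Sliding a size-5 window across the 13 values:
2 4 0 18 13 → min 0
4 0 18 13 13 → min 0
0 18 13 13 5 → min 0
18 13 13 5 5 → min 5
13 13 5 5 18 → min 5
13 5 5 18 15 → min 5
5 5 18 15 18 → min 5
5 18 15 18 1 → min 1
18 15 18 1 4 → min 1

0, 0, 0, 5, 5, 5, 5, 1, 1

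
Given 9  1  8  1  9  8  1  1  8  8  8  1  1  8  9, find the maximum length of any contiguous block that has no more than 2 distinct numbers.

add 9: window [9] (1 distinct), len 1
add 1: window [9, 1] (2 distinct), len 2
add 8: window [1, 8] (2 distinct), len 2
add 1: window [1, 8, 1] (2 distinct), len 3
add 9: window [1, 9] (2 distinct), len 2
add 8: window [9, 8] (2 distinct), len 2
add 1: window [8, 1] (2 distinct), len 2
add 1: window [8, 1, 1] (2 distinct), len 3
add 8: window [8, 1, 1, 8] (2 distinct), len 4
add 8: window [8, 1, 1, 8, 8] (2 distinct), len 5
add 8: window [8, 1, 1, 8, 8, 8] (2 distinct), len 6
add 1: window [8, 1, 1, 8, 8, 8, 1] (2 distinct), len 7
add 1: window [8, 1, 1, 8, 8, 8, 1, 1] (2 distinct), len 8
add 8: window [8, 1, 1, 8, 8, 8, 1, 1, 8] (2 distinct), len 9
add 9: window [8, 9] (2 distinct), len 2
Longest length with ≤2 distinct: 9.

9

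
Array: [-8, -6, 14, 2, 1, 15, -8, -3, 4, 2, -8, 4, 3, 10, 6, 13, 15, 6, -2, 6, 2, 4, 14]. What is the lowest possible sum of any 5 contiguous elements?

Each size-5 window and its sum:
[-8, -6, 14, 2, 1] → sum 3
[-6, 14, 2, 1, 15] → sum 26
[14, 2, 1, 15, -8] → sum 24
[2, 1, 15, -8, -3] → sum 7
[1, 15, -8, -3, 4] → sum 9
[15, -8, -3, 4, 2] → sum 10
[-8, -3, 4, 2, -8] → sum -13
[-3, 4, 2, -8, 4] → sum -1
[4, 2, -8, 4, 3] → sum 5
[2, -8, 4, 3, 10] → sum 11
[-8, 4, 3, 10, 6] → sum 15
[4, 3, 10, 6, 13] → sum 36
[3, 10, 6, 13, 15] → sum 47
[10, 6, 13, 15, 6] → sum 50
[6, 13, 15, 6, -2] → sum 38
[13, 15, 6, -2, 6] → sum 38
[15, 6, -2, 6, 2] → sum 27
[6, -2, 6, 2, 4] → sum 16
[-2, 6, 2, 4, 14] → sum 24
Lowest of these is -13.

-13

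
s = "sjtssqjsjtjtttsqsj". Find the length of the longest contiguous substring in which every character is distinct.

3

add s: [s] len 1
add j: [s, j] len 2
add t: [s, j, t] len 3
add s (repeat s, move left end past it): [j, t, s] len 3
add s (repeat s, move left end past it): [s] len 1
add q: [s, q] len 2
add j: [s, q, j] len 3
add s (repeat s, move left end past it): [q, j, s] len 3
add j (repeat j, move left end past it): [s, j] len 2
add t: [s, j, t] len 3
add j (repeat j, move left end past it): [t, j] len 2
add t (repeat t, move left end past it): [j, t] len 2
add t (repeat t, move left end past it): [t] len 1
add t (repeat t, move left end past it): [t] len 1
add s: [t, s] len 2
add q: [t, s, q] len 3
add s (repeat s, move left end past it): [q, s] len 2
add j: [q, s, j] len 3
Longest all-distinct length: 3.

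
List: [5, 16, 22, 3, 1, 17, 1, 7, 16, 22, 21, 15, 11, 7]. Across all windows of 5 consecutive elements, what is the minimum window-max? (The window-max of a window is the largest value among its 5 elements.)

17

[5, 16, 22, 3, 1] → max 22
[16, 22, 3, 1, 17] → max 22
[22, 3, 1, 17, 1] → max 22
[3, 1, 17, 1, 7] → max 17
[1, 17, 1, 7, 16] → max 17
[17, 1, 7, 16, 22] → max 22
[1, 7, 16, 22, 21] → max 22
[7, 16, 22, 21, 15] → max 22
[16, 22, 21, 15, 11] → max 22
[22, 21, 15, 11, 7] → max 22
Minimum of these is 17.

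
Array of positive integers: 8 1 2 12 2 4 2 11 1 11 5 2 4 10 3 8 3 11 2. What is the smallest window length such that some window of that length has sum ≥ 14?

add 8: running sum 8 < 14
add 1: running sum 9 < 14
add 2: running sum 11 < 14
end 3: [2, 12] sum 14, len 2
end 4: [12, 2] sum 14, len 2
end 5: [12, 2, 4] sum 18, len 3
end 6: [12, 2, 4, 2] sum 20, len 4
end 7: [4, 2, 11] sum 17, len 3
end 8: [2, 11, 1] sum 14, len 3
end 9: [11, 1, 11] sum 23, len 3
end 10: [11, 5] sum 16, len 2
end 11: [11, 5, 2] sum 18, len 3
end 12: [11, 5, 2, 4] sum 22, len 4
end 13: [4, 10] sum 14, len 2
end 14: [4, 10, 3] sum 17, len 3
end 15: [10, 3, 8] sum 21, len 3
end 16: [3, 8, 3] sum 14, len 3
end 17: [3, 11] sum 14, len 2
end 18: [3, 11, 2] sum 16, len 3
Shortest qualifying length: 2.

2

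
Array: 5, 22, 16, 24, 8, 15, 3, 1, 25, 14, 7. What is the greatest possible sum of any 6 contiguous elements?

(5, 22, 16, 24, 8, 15) → sum 90
(22, 16, 24, 8, 15, 3) → sum 88
(16, 24, 8, 15, 3, 1) → sum 67
(24, 8, 15, 3, 1, 25) → sum 76
(8, 15, 3, 1, 25, 14) → sum 66
(15, 3, 1, 25, 14, 7) → sum 65
Greatest of these is 90.

90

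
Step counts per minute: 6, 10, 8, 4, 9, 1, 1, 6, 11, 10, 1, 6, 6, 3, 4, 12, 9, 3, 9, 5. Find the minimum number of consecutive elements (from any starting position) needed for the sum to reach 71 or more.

add 6: running sum 6 < 71
add 10: running sum 16 < 71
add 8: running sum 24 < 71
add 4: running sum 28 < 71
add 9: running sum 37 < 71
add 1: running sum 38 < 71
add 1: running sum 39 < 71
add 6: running sum 45 < 71
add 11: running sum 56 < 71
add 10: running sum 66 < 71
add 1: running sum 67 < 71
add 6: shortest ending here [6, 10, 8, 4, 9, 1, 1, 6, 11, 10, 1, 6] sum 73, len 12
add 6: shortest ending here [10, 8, 4, 9, 1, 1, 6, 11, 10, 1, 6, 6] sum 73, len 12
add 3: shortest ending here [10, 8, 4, 9, 1, 1, 6, 11, 10, 1, 6, 6, 3] sum 76, len 13
add 4: shortest ending here [10, 8, 4, 9, 1, 1, 6, 11, 10, 1, 6, 6, 3, 4] sum 80, len 14
add 12: shortest ending here [4, 9, 1, 1, 6, 11, 10, 1, 6, 6, 3, 4, 12] sum 74, len 13
add 9: shortest ending here [9, 1, 1, 6, 11, 10, 1, 6, 6, 3, 4, 12, 9] sum 79, len 13
add 3: shortest ending here [6, 11, 10, 1, 6, 6, 3, 4, 12, 9, 3] sum 71, len 11
add 9: shortest ending here [11, 10, 1, 6, 6, 3, 4, 12, 9, 3, 9] sum 74, len 11
add 5: shortest ending here [11, 10, 1, 6, 6, 3, 4, 12, 9, 3, 9, 5] sum 79, len 12
Shortest qualifying length: 11.

11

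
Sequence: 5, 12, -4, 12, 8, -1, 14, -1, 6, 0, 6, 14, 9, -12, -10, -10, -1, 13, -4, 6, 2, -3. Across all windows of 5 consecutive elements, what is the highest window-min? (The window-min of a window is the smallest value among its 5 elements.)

Each size-5 window and its min:
5 12 -4 12 8 → min -4
12 -4 12 8 -1 → min -4
-4 12 8 -1 14 → min -4
12 8 -1 14 -1 → min -1
8 -1 14 -1 6 → min -1
-1 14 -1 6 0 → min -1
14 -1 6 0 6 → min -1
-1 6 0 6 14 → min -1
6 0 6 14 9 → min 0
0 6 14 9 -12 → min -12
6 14 9 -12 -10 → min -12
14 9 -12 -10 -10 → min -12
9 -12 -10 -10 -1 → min -12
-12 -10 -10 -1 13 → min -12
-10 -10 -1 13 -4 → min -10
-10 -1 13 -4 6 → min -10
-1 13 -4 6 2 → min -4
13 -4 6 2 -3 → min -4
Highest of these is 0.

0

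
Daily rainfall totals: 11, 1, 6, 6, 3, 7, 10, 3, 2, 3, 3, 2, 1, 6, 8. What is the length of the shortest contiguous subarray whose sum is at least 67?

add 11: running sum 11 < 67
add 1: running sum 12 < 67
add 6: running sum 18 < 67
add 6: running sum 24 < 67
add 3: running sum 27 < 67
add 7: running sum 34 < 67
add 10: running sum 44 < 67
add 3: running sum 47 < 67
add 2: running sum 49 < 67
add 3: running sum 52 < 67
add 3: running sum 55 < 67
add 2: running sum 57 < 67
add 1: running sum 58 < 67
add 6: running sum 64 < 67
add 8: shortest ending here [11, 1, 6, 6, 3, 7, 10, 3, 2, 3, 3, 2, 1, 6, 8] sum 72, len 15
Shortest qualifying length: 15.

15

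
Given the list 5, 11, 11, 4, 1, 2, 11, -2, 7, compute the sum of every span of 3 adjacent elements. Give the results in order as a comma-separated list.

27, 26, 16, 7, 14, 11, 16

[5, 11, 11] → sum 27
[11, 11, 4] → sum 26
[11, 4, 1] → sum 16
[4, 1, 2] → sum 7
[1, 2, 11] → sum 14
[2, 11, -2] → sum 11
[11, -2, 7] → sum 16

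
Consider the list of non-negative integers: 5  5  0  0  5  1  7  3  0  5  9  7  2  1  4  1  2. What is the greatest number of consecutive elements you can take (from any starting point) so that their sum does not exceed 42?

add 5: [5] sum 5, len 1
add 5: [5, 5] sum 10, len 2
add 0: [5, 5, 0] sum 10, len 3
add 0: [5, 5, 0, 0] sum 10, len 4
add 5: [5, 5, 0, 0, 5] sum 15, len 5
add 1: [5, 5, 0, 0, 5, 1] sum 16, len 6
add 7: [5, 5, 0, 0, 5, 1, 7] sum 23, len 7
add 3: [5, 5, 0, 0, 5, 1, 7, 3] sum 26, len 8
add 0: [5, 5, 0, 0, 5, 1, 7, 3, 0] sum 26, len 9
add 5: [5, 5, 0, 0, 5, 1, 7, 3, 0, 5] sum 31, len 10
add 9: [5, 5, 0, 0, 5, 1, 7, 3, 0, 5, 9] sum 40, len 11
add 7: [5, 0, 0, 5, 1, 7, 3, 0, 5, 9, 7] sum 42, len 11
add 2: [0, 0, 5, 1, 7, 3, 0, 5, 9, 7, 2] sum 39, len 11
add 1: [0, 0, 5, 1, 7, 3, 0, 5, 9, 7, 2, 1] sum 40, len 12
add 4: [1, 7, 3, 0, 5, 9, 7, 2, 1, 4] sum 39, len 10
add 1: [1, 7, 3, 0, 5, 9, 7, 2, 1, 4, 1] sum 40, len 11
add 2: [1, 7, 3, 0, 5, 9, 7, 2, 1, 4, 1, 2] sum 42, len 12
Longest length seen: 12.

12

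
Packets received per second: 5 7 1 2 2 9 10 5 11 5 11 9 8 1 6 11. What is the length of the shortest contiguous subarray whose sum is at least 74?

Extend right; whenever the sum reaches 74, record the length and shrink from the left:
add 5: running sum 5 < 74
add 7: running sum 12 < 74
add 1: running sum 13 < 74
add 2: running sum 15 < 74
add 2: running sum 17 < 74
add 9: running sum 26 < 74
add 10: running sum 36 < 74
add 5: running sum 41 < 74
add 11: running sum 52 < 74
add 5: running sum 57 < 74
add 11: running sum 68 < 74
add 9: shortest ending here [5, 7, 1, 2, 2, 9, 10, 5, 11, 5, 11, 9] sum 77, len 12
add 8: shortest ending here [7, 1, 2, 2, 9, 10, 5, 11, 5, 11, 9, 8] sum 80, len 12
add 1: shortest ending here [1, 2, 2, 9, 10, 5, 11, 5, 11, 9, 8, 1] sum 74, len 12
add 6: shortest ending here [9, 10, 5, 11, 5, 11, 9, 8, 1, 6] sum 75, len 10
add 11: shortest ending here [10, 5, 11, 5, 11, 9, 8, 1, 6, 11] sum 77, len 10
Shortest qualifying length: 10.

10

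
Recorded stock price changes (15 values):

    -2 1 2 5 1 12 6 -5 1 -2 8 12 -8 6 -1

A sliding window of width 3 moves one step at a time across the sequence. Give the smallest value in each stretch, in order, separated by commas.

[-2, 1, 2] → min -2
[1, 2, 5] → min 1
[2, 5, 1] → min 1
[5, 1, 12] → min 1
[1, 12, 6] → min 1
[12, 6, -5] → min -5
[6, -5, 1] → min -5
[-5, 1, -2] → min -5
[1, -2, 8] → min -2
[-2, 8, 12] → min -2
[8, 12, -8] → min -8
[12, -8, 6] → min -8
[-8, 6, -1] → min -8

-2, 1, 1, 1, 1, -5, -5, -5, -2, -2, -8, -8, -8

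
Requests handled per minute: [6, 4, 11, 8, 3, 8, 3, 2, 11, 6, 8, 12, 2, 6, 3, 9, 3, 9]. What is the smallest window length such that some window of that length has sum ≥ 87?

14

add 6: running sum 6 < 87
add 4: running sum 10 < 87
add 11: running sum 21 < 87
add 8: running sum 29 < 87
add 3: running sum 32 < 87
add 8: running sum 40 < 87
add 3: running sum 43 < 87
add 2: running sum 45 < 87
add 11: running sum 56 < 87
add 6: running sum 62 < 87
add 8: running sum 70 < 87
add 12: running sum 82 < 87
add 2: running sum 84 < 87
end 13: [6, 4, 11, 8, 3, 8, 3, 2, 11, 6, 8, 12, 2, 6] sum 90, len 14
end 14: [4, 11, 8, 3, 8, 3, 2, 11, 6, 8, 12, 2, 6, 3] sum 87, len 14
end 15: [11, 8, 3, 8, 3, 2, 11, 6, 8, 12, 2, 6, 3, 9] sum 92, len 14
end 16: [11, 8, 3, 8, 3, 2, 11, 6, 8, 12, 2, 6, 3, 9, 3] sum 95, len 15
end 17: [8, 3, 8, 3, 2, 11, 6, 8, 12, 2, 6, 3, 9, 3, 9] sum 93, len 15
Shortest qualifying length: 14.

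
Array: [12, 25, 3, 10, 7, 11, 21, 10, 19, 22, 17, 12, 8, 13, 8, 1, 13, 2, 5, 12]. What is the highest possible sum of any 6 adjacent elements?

Each size-6 window and its sum:
[12, 25, 3, 10, 7, 11] → sum 68
[25, 3, 10, 7, 11, 21] → sum 77
[3, 10, 7, 11, 21, 10] → sum 62
[10, 7, 11, 21, 10, 19] → sum 78
[7, 11, 21, 10, 19, 22] → sum 90
[11, 21, 10, 19, 22, 17] → sum 100
[21, 10, 19, 22, 17, 12] → sum 101
[10, 19, 22, 17, 12, 8] → sum 88
[19, 22, 17, 12, 8, 13] → sum 91
[22, 17, 12, 8, 13, 8] → sum 80
[17, 12, 8, 13, 8, 1] → sum 59
[12, 8, 13, 8, 1, 13] → sum 55
[8, 13, 8, 1, 13, 2] → sum 45
[13, 8, 1, 13, 2, 5] → sum 42
[8, 1, 13, 2, 5, 12] → sum 41
Highest of these is 101.

101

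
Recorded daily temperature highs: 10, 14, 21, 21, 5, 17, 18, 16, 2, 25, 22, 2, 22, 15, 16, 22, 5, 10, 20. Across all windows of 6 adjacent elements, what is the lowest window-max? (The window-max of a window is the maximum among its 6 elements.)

Each size-6 window and its max:
(10, 14, 21, 21, 5, 17) → max 21
(14, 21, 21, 5, 17, 18) → max 21
(21, 21, 5, 17, 18, 16) → max 21
(21, 5, 17, 18, 16, 2) → max 21
(5, 17, 18, 16, 2, 25) → max 25
(17, 18, 16, 2, 25, 22) → max 25
(18, 16, 2, 25, 22, 2) → max 25
(16, 2, 25, 22, 2, 22) → max 25
(2, 25, 22, 2, 22, 15) → max 25
(25, 22, 2, 22, 15, 16) → max 25
(22, 2, 22, 15, 16, 22) → max 22
(2, 22, 15, 16, 22, 5) → max 22
(22, 15, 16, 22, 5, 10) → max 22
(15, 16, 22, 5, 10, 20) → max 22
Lowest of these is 21.

21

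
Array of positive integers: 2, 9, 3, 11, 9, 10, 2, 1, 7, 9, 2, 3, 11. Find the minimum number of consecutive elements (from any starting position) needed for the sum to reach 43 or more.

6

Extend right; whenever the sum reaches 43, record the length and shrink from the left:
add 2: running sum 2 < 43
add 9: running sum 11 < 43
add 3: running sum 14 < 43
add 11: running sum 25 < 43
add 9: running sum 34 < 43
add 10: shortest ending here [2, 9, 3, 11, 9, 10] sum 44, len 6
add 2: shortest ending here [9, 3, 11, 9, 10, 2] sum 44, len 6
add 1: shortest ending here [9, 3, 11, 9, 10, 2, 1] sum 45, len 7
add 7: shortest ending here [3, 11, 9, 10, 2, 1, 7] sum 43, len 7
add 9: shortest ending here [11, 9, 10, 2, 1, 7, 9] sum 49, len 7
add 2: shortest ending here [11, 9, 10, 2, 1, 7, 9, 2] sum 51, len 8
add 3: shortest ending here [9, 10, 2, 1, 7, 9, 2, 3] sum 43, len 8
add 11: shortest ending here [10, 2, 1, 7, 9, 2, 3, 11] sum 45, len 8
Shortest qualifying length: 6.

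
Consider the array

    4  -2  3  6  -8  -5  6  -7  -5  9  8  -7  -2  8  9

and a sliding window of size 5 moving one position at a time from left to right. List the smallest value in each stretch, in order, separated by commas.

4 -2 3 6 -8 → min -8
-2 3 6 -8 -5 → min -8
3 6 -8 -5 6 → min -8
6 -8 -5 6 -7 → min -8
-8 -5 6 -7 -5 → min -8
-5 6 -7 -5 9 → min -7
6 -7 -5 9 8 → min -7
-7 -5 9 8 -7 → min -7
-5 9 8 -7 -2 → min -7
9 8 -7 -2 8 → min -7
8 -7 -2 8 9 → min -7

-8, -8, -8, -8, -8, -7, -7, -7, -7, -7, -7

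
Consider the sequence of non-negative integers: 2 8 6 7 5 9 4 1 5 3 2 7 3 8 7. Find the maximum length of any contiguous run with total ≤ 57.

11

add 2: [2] sum 2, len 1
add 8: [2, 8] sum 10, len 2
add 6: [2, 8, 6] sum 16, len 3
add 7: [2, 8, 6, 7] sum 23, len 4
add 5: [2, 8, 6, 7, 5] sum 28, len 5
add 9: [2, 8, 6, 7, 5, 9] sum 37, len 6
add 4: [2, 8, 6, 7, 5, 9, 4] sum 41, len 7
add 1: [2, 8, 6, 7, 5, 9, 4, 1] sum 42, len 8
add 5: [2, 8, 6, 7, 5, 9, 4, 1, 5] sum 47, len 9
add 3: [2, 8, 6, 7, 5, 9, 4, 1, 5, 3] sum 50, len 10
add 2: [2, 8, 6, 7, 5, 9, 4, 1, 5, 3, 2] sum 52, len 11
add 7: [8, 6, 7, 5, 9, 4, 1, 5, 3, 2, 7] sum 57, len 11
add 3: [6, 7, 5, 9, 4, 1, 5, 3, 2, 7, 3] sum 52, len 11
add 8: [7, 5, 9, 4, 1, 5, 3, 2, 7, 3, 8] sum 54, len 11
add 7: [5, 9, 4, 1, 5, 3, 2, 7, 3, 8, 7] sum 54, len 11
Longest length seen: 11.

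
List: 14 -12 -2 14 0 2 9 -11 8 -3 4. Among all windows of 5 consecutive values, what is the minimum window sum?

2

Each size-5 window and its sum:
14 -12 -2 14 0 → sum 14
-12 -2 14 0 2 → sum 2
-2 14 0 2 9 → sum 23
14 0 2 9 -11 → sum 14
0 2 9 -11 8 → sum 8
2 9 -11 8 -3 → sum 5
9 -11 8 -3 4 → sum 7
Minimum of these is 2.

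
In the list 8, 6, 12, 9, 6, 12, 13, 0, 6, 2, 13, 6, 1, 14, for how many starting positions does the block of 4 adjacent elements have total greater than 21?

9

(8, 6, 12, 9) → sum 35  > 21 ✓
(6, 12, 9, 6) → sum 33  > 21 ✓
(12, 9, 6, 12) → sum 39  > 21 ✓
(9, 6, 12, 13) → sum 40  > 21 ✓
(6, 12, 13, 0) → sum 31  > 21 ✓
(12, 13, 0, 6) → sum 31  > 21 ✓
(13, 0, 6, 2) → sum 21
(0, 6, 2, 13) → sum 21
(6, 2, 13, 6) → sum 27  > 21 ✓
(2, 13, 6, 1) → sum 22  > 21 ✓
(13, 6, 1, 14) → sum 34  > 21 ✓
9 windows satisfy the condition.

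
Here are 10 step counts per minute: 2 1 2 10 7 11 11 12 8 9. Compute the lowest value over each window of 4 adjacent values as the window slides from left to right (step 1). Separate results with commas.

Sliding a size-4 window across the 10 values:
[2, 1, 2, 10] → min 1
[1, 2, 10, 7] → min 1
[2, 10, 7, 11] → min 2
[10, 7, 11, 11] → min 7
[7, 11, 11, 12] → min 7
[11, 11, 12, 8] → min 8
[11, 12, 8, 9] → min 8

1, 1, 2, 7, 7, 8, 8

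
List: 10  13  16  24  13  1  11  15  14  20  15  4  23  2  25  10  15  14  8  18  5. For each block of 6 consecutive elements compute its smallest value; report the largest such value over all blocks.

Window mins for each of the 16 positions:
(10, 13, 16, 24, 13, 1) → min 1
(13, 16, 24, 13, 1, 11) → min 1
(16, 24, 13, 1, 11, 15) → min 1
(24, 13, 1, 11, 15, 14) → min 1
(13, 1, 11, 15, 14, 20) → min 1
(1, 11, 15, 14, 20, 15) → min 1
(11, 15, 14, 20, 15, 4) → min 4
(15, 14, 20, 15, 4, 23) → min 4
(14, 20, 15, 4, 23, 2) → min 2
(20, 15, 4, 23, 2, 25) → min 2
(15, 4, 23, 2, 25, 10) → min 2
(4, 23, 2, 25, 10, 15) → min 2
(23, 2, 25, 10, 15, 14) → min 2
(2, 25, 10, 15, 14, 8) → min 2
(25, 10, 15, 14, 8, 18) → min 8
(10, 15, 14, 8, 18, 5) → min 5
Largest of these is 8.

8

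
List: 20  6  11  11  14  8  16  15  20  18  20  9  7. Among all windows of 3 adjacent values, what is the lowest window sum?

[20, 6, 11] → sum 37
[6, 11, 11] → sum 28
[11, 11, 14] → sum 36
[11, 14, 8] → sum 33
[14, 8, 16] → sum 38
[8, 16, 15] → sum 39
[16, 15, 20] → sum 51
[15, 20, 18] → sum 53
[20, 18, 20] → sum 58
[18, 20, 9] → sum 47
[20, 9, 7] → sum 36
Lowest of these is 28.

28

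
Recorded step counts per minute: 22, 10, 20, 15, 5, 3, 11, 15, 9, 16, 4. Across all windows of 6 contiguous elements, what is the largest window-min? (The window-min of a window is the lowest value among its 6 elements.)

(22, 10, 20, 15, 5, 3) → min 3
(10, 20, 15, 5, 3, 11) → min 3
(20, 15, 5, 3, 11, 15) → min 3
(15, 5, 3, 11, 15, 9) → min 3
(5, 3, 11, 15, 9, 16) → min 3
(3, 11, 15, 9, 16, 4) → min 3
Largest of these is 3.

3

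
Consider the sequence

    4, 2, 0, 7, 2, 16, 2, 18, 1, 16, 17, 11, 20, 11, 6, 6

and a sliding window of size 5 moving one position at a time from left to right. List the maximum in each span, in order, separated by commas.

Sliding a size-5 window across the 16 values:
[4, 2, 0, 7, 2] → max 7
[2, 0, 7, 2, 16] → max 16
[0, 7, 2, 16, 2] → max 16
[7, 2, 16, 2, 18] → max 18
[2, 16, 2, 18, 1] → max 18
[16, 2, 18, 1, 16] → max 18
[2, 18, 1, 16, 17] → max 18
[18, 1, 16, 17, 11] → max 18
[1, 16, 17, 11, 20] → max 20
[16, 17, 11, 20, 11] → max 20
[17, 11, 20, 11, 6] → max 20
[11, 20, 11, 6, 6] → max 20

7, 16, 16, 18, 18, 18, 18, 18, 20, 20, 20, 20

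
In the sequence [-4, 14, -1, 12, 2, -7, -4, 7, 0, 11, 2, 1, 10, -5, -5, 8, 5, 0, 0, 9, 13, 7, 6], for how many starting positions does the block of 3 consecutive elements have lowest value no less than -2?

12

(-4, 14, -1) → min -4
(14, -1, 12) → min -1  ≥ -2 ✓
(-1, 12, 2) → min -1  ≥ -2 ✓
(12, 2, -7) → min -7
(2, -7, -4) → min -7
(-7, -4, 7) → min -7
(-4, 7, 0) → min -4
(7, 0, 11) → min 0  ≥ -2 ✓
(0, 11, 2) → min 0  ≥ -2 ✓
(11, 2, 1) → min 1  ≥ -2 ✓
(2, 1, 10) → min 1  ≥ -2 ✓
(1, 10, -5) → min -5
(10, -5, -5) → min -5
(-5, -5, 8) → min -5
(-5, 8, 5) → min -5
(8, 5, 0) → min 0  ≥ -2 ✓
(5, 0, 0) → min 0  ≥ -2 ✓
(0, 0, 9) → min 0  ≥ -2 ✓
(0, 9, 13) → min 0  ≥ -2 ✓
(9, 13, 7) → min 7  ≥ -2 ✓
(13, 7, 6) → min 6  ≥ -2 ✓
12 windows satisfy the condition.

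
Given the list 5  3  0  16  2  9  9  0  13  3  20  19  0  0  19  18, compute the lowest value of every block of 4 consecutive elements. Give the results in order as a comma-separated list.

[5, 3, 0, 16] → min 0
[3, 0, 16, 2] → min 0
[0, 16, 2, 9] → min 0
[16, 2, 9, 9] → min 2
[2, 9, 9, 0] → min 0
[9, 9, 0, 13] → min 0
[9, 0, 13, 3] → min 0
[0, 13, 3, 20] → min 0
[13, 3, 20, 19] → min 3
[3, 20, 19, 0] → min 0
[20, 19, 0, 0] → min 0
[19, 0, 0, 19] → min 0
[0, 0, 19, 18] → min 0

0, 0, 0, 2, 0, 0, 0, 0, 3, 0, 0, 0, 0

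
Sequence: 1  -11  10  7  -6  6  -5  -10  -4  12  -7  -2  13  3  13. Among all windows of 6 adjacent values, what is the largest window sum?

1 -11 10 7 -6 6 → sum 7
-11 10 7 -6 6 -5 → sum 1
10 7 -6 6 -5 -10 → sum 2
7 -6 6 -5 -10 -4 → sum -12
-6 6 -5 -10 -4 12 → sum -7
6 -5 -10 -4 12 -7 → sum -8
-5 -10 -4 12 -7 -2 → sum -16
-10 -4 12 -7 -2 13 → sum 2
-4 12 -7 -2 13 3 → sum 15
12 -7 -2 13 3 13 → sum 32
Largest of these is 32.

32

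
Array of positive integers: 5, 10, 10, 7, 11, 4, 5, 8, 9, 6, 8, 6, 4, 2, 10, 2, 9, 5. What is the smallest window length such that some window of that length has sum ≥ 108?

16

Extend right; whenever the sum reaches 108, record the length and shrink from the left:
add 5: running sum 5 < 108
add 10: running sum 15 < 108
add 10: running sum 25 < 108
add 7: running sum 32 < 108
add 11: running sum 43 < 108
add 4: running sum 47 < 108
add 5: running sum 52 < 108
add 8: running sum 60 < 108
add 9: running sum 69 < 108
add 6: running sum 75 < 108
add 8: running sum 83 < 108
add 6: running sum 89 < 108
add 4: running sum 93 < 108
add 2: running sum 95 < 108
add 10: running sum 105 < 108
add 2: running sum 107 < 108
add 9: shortest ending here [10, 10, 7, 11, 4, 5, 8, 9, 6, 8, 6, 4, 2, 10, 2, 9] sum 111, len 16
add 5: shortest ending here [10, 10, 7, 11, 4, 5, 8, 9, 6, 8, 6, 4, 2, 10, 2, 9, 5] sum 116, len 17
Shortest qualifying length: 16.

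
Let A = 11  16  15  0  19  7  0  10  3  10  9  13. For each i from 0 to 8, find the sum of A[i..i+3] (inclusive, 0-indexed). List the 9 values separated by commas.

42, 50, 41, 26, 36, 20, 23, 32, 35

(11, 16, 15, 0) → sum 42
(16, 15, 0, 19) → sum 50
(15, 0, 19, 7) → sum 41
(0, 19, 7, 0) → sum 26
(19, 7, 0, 10) → sum 36
(7, 0, 10, 3) → sum 20
(0, 10, 3, 10) → sum 23
(10, 3, 10, 9) → sum 32
(3, 10, 9, 13) → sum 35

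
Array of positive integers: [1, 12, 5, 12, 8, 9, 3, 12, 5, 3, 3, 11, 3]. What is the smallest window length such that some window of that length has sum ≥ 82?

add 1: running sum 1 < 82
add 12: running sum 13 < 82
add 5: running sum 18 < 82
add 12: running sum 30 < 82
add 8: running sum 38 < 82
add 9: running sum 47 < 82
add 3: running sum 50 < 82
add 12: running sum 62 < 82
add 5: running sum 67 < 82
add 3: running sum 70 < 82
add 3: running sum 73 < 82
end 11: [12, 5, 12, 8, 9, 3, 12, 5, 3, 3, 11] sum 83, len 11
end 12: [12, 5, 12, 8, 9, 3, 12, 5, 3, 3, 11, 3] sum 86, len 12
Shortest qualifying length: 11.

11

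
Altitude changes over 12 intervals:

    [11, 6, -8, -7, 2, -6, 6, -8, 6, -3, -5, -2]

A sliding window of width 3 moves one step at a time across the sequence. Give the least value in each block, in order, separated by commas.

-8, -8, -8, -7, -6, -8, -8, -8, -5, -5

Sliding a size-3 window across the 12 values:
[11, 6, -8] → min -8
[6, -8, -7] → min -8
[-8, -7, 2] → min -8
[-7, 2, -6] → min -7
[2, -6, 6] → min -6
[-6, 6, -8] → min -8
[6, -8, 6] → min -8
[-8, 6, -3] → min -8
[6, -3, -5] → min -5
[-3, -5, -2] → min -5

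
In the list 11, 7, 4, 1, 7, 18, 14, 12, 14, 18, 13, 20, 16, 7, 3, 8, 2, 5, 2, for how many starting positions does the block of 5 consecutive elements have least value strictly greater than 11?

(11, 7, 4, 1, 7) → min 1
(7, 4, 1, 7, 18) → min 1
(4, 1, 7, 18, 14) → min 1
(1, 7, 18, 14, 12) → min 1
(7, 18, 14, 12, 14) → min 7
(18, 14, 12, 14, 18) → min 12  > 11 ✓
(14, 12, 14, 18, 13) → min 12  > 11 ✓
(12, 14, 18, 13, 20) → min 12  > 11 ✓
(14, 18, 13, 20, 16) → min 13  > 11 ✓
(18, 13, 20, 16, 7) → min 7
(13, 20, 16, 7, 3) → min 3
(20, 16, 7, 3, 8) → min 3
(16, 7, 3, 8, 2) → min 2
(7, 3, 8, 2, 5) → min 2
(3, 8, 2, 5, 2) → min 2
4 windows satisfy the condition.

4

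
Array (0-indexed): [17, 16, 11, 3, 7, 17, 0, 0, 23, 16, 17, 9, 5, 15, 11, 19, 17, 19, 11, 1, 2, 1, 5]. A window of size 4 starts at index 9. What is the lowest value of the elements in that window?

5

Elements at indices 9..12: 16, 17, 9, 5
min(16, 17, 9, 5) = 5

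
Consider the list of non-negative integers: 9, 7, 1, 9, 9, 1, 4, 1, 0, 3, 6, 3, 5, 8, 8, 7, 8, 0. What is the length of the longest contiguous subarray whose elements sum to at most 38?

10

[9] sum 9 len 1
[9, 7] sum 16 len 2
[9, 7, 1] sum 17 len 3
[9, 7, 1, 9] sum 26 len 4
[9, 7, 1, 9, 9] sum 35 len 5
[9, 7, 1, 9, 9, 1] sum 36 len 6
[7, 1, 9, 9, 1, 4] sum 31 len 6
[7, 1, 9, 9, 1, 4, 1] sum 32 len 7
[7, 1, 9, 9, 1, 4, 1, 0] sum 32 len 8
[7, 1, 9, 9, 1, 4, 1, 0, 3] sum 35 len 9
[1, 9, 9, 1, 4, 1, 0, 3, 6] sum 34 len 9
[1, 9, 9, 1, 4, 1, 0, 3, 6, 3] sum 37 len 10
[9, 1, 4, 1, 0, 3, 6, 3, 5] sum 32 len 9
[1, 4, 1, 0, 3, 6, 3, 5, 8] sum 31 len 9
[4, 1, 0, 3, 6, 3, 5, 8, 8] sum 38 len 9
[6, 3, 5, 8, 8, 7] sum 37 len 6
[5, 8, 8, 7, 8] sum 36 len 5
[5, 8, 8, 7, 8, 0] sum 36 len 6
Longest length seen: 10.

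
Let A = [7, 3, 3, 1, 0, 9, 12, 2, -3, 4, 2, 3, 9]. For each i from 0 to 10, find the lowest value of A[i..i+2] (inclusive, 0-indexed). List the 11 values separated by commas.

3, 1, 0, 0, 0, 2, -3, -3, -3, 2, 2

7 3 3 → min 3
3 3 1 → min 1
3 1 0 → min 0
1 0 9 → min 0
0 9 12 → min 0
9 12 2 → min 2
12 2 -3 → min -3
2 -3 4 → min -3
-3 4 2 → min -3
4 2 3 → min 2
2 3 9 → min 2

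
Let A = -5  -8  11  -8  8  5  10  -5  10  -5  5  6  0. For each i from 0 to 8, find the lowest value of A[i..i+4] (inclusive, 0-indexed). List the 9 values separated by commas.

-8, -8, -8, -8, -5, -5, -5, -5, -5

Sliding a size-5 window across the 13 values:
(-5, -8, 11, -8, 8) → min -8
(-8, 11, -8, 8, 5) → min -8
(11, -8, 8, 5, 10) → min -8
(-8, 8, 5, 10, -5) → min -8
(8, 5, 10, -5, 10) → min -5
(5, 10, -5, 10, -5) → min -5
(10, -5, 10, -5, 5) → min -5
(-5, 10, -5, 5, 6) → min -5
(10, -5, 5, 6, 0) → min -5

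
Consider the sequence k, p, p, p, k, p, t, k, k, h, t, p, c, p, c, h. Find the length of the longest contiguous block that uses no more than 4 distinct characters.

12

[k] 1 distinct, len 1
[k, p] 2 distinct, len 2
[k, p, p] 2 distinct, len 3
[k, p, p, p] 2 distinct, len 4
[k, p, p, p, k] 2 distinct, len 5
[k, p, p, p, k, p] 2 distinct, len 6
[k, p, p, p, k, p, t] 3 distinct, len 7
[k, p, p, p, k, p, t, k] 3 distinct, len 8
[k, p, p, p, k, p, t, k, k] 3 distinct, len 9
[k, p, p, p, k, p, t, k, k, h] 4 distinct, len 10
[k, p, p, p, k, p, t, k, k, h, t] 4 distinct, len 11
[k, p, p, p, k, p, t, k, k, h, t, p] 4 distinct, len 12
[h, t, p, c] 4 distinct, len 4
[h, t, p, c, p] 4 distinct, len 5
[h, t, p, c, p, c] 4 distinct, len 6
[h, t, p, c, p, c, h] 4 distinct, len 7
Longest length with ≤4 distinct: 12.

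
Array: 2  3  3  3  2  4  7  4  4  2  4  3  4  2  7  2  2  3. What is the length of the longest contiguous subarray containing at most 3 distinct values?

7

Extend right; when distinct count exceeds 3, shrink from the left:
[2] 1 distinct, len 1
[2, 3] 2 distinct, len 2
[2, 3, 3] 2 distinct, len 3
[2, 3, 3, 3] 2 distinct, len 4
[2, 3, 3, 3, 2] 2 distinct, len 5
[2, 3, 3, 3, 2, 4] 3 distinct, len 6
[2, 4, 7] 3 distinct, len 3
[2, 4, 7, 4] 3 distinct, len 4
[2, 4, 7, 4, 4] 3 distinct, len 5
[2, 4, 7, 4, 4, 2] 3 distinct, len 6
[2, 4, 7, 4, 4, 2, 4] 3 distinct, len 7
[4, 4, 2, 4, 3] 3 distinct, len 5
[4, 4, 2, 4, 3, 4] 3 distinct, len 6
[4, 4, 2, 4, 3, 4, 2] 3 distinct, len 7
[4, 2, 7] 3 distinct, len 3
[4, 2, 7, 2] 3 distinct, len 4
[4, 2, 7, 2, 2] 3 distinct, len 5
[2, 7, 2, 2, 3] 3 distinct, len 5
Longest length with ≤3 distinct: 7.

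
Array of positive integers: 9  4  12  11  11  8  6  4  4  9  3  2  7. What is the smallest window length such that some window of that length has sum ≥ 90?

add 9: running sum 9 < 90
add 4: running sum 13 < 90
add 12: running sum 25 < 90
add 11: running sum 36 < 90
add 11: running sum 47 < 90
add 8: running sum 55 < 90
add 6: running sum 61 < 90
add 4: running sum 65 < 90
add 4: running sum 69 < 90
add 9: running sum 78 < 90
add 3: running sum 81 < 90
add 2: running sum 83 < 90
end 12: [9, 4, 12, 11, 11, 8, 6, 4, 4, 9, 3, 2, 7] sum 90, len 13
Shortest qualifying length: 13.

13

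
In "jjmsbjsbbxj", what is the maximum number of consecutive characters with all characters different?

[j] len 1
[j] len 1
[j, m] len 2
[j, m, s] len 3
[j, m, s, b] len 4
[m, s, b, j] len 4
[b, j, s] len 3
[j, s, b] len 3
[b] len 1
[b, x] len 2
[b, x, j] len 3
Longest all-distinct length: 4.

4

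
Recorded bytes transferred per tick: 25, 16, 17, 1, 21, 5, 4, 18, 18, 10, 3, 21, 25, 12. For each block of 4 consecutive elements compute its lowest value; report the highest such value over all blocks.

4

(25, 16, 17, 1) → min 1
(16, 17, 1, 21) → min 1
(17, 1, 21, 5) → min 1
(1, 21, 5, 4) → min 1
(21, 5, 4, 18) → min 4
(5, 4, 18, 18) → min 4
(4, 18, 18, 10) → min 4
(18, 18, 10, 3) → min 3
(18, 10, 3, 21) → min 3
(10, 3, 21, 25) → min 3
(3, 21, 25, 12) → min 3
Highest of these is 4.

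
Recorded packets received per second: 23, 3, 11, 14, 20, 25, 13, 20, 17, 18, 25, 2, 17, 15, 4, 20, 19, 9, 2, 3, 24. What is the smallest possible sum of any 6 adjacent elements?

57

[23, 3, 11, 14, 20, 25] → sum 96
[3, 11, 14, 20, 25, 13] → sum 86
[11, 14, 20, 25, 13, 20] → sum 103
[14, 20, 25, 13, 20, 17] → sum 109
[20, 25, 13, 20, 17, 18] → sum 113
[25, 13, 20, 17, 18, 25] → sum 118
[13, 20, 17, 18, 25, 2] → sum 95
[20, 17, 18, 25, 2, 17] → sum 99
[17, 18, 25, 2, 17, 15] → sum 94
[18, 25, 2, 17, 15, 4] → sum 81
[25, 2, 17, 15, 4, 20] → sum 83
[2, 17, 15, 4, 20, 19] → sum 77
[17, 15, 4, 20, 19, 9] → sum 84
[15, 4, 20, 19, 9, 2] → sum 69
[4, 20, 19, 9, 2, 3] → sum 57
[20, 19, 9, 2, 3, 24] → sum 77
Smallest of these is 57.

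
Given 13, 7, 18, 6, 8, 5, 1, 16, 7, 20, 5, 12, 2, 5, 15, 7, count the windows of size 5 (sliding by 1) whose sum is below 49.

8

13 7 18 6 8 → sum 52
7 18 6 8 5 → sum 44  < 49 ✓
18 6 8 5 1 → sum 38  < 49 ✓
6 8 5 1 16 → sum 36  < 49 ✓
8 5 1 16 7 → sum 37  < 49 ✓
5 1 16 7 20 → sum 49
1 16 7 20 5 → sum 49
16 7 20 5 12 → sum 60
7 20 5 12 2 → sum 46  < 49 ✓
20 5 12 2 5 → sum 44  < 49 ✓
5 12 2 5 15 → sum 39  < 49 ✓
12 2 5 15 7 → sum 41  < 49 ✓
8 windows satisfy the condition.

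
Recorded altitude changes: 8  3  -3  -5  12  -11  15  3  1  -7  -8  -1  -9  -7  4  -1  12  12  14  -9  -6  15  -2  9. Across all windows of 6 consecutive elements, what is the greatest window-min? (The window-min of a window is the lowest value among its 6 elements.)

(8, 3, -3, -5, 12, -11) → min -11
(3, -3, -5, 12, -11, 15) → min -11
(-3, -5, 12, -11, 15, 3) → min -11
(-5, 12, -11, 15, 3, 1) → min -11
(12, -11, 15, 3, 1, -7) → min -11
(-11, 15, 3, 1, -7, -8) → min -11
(15, 3, 1, -7, -8, -1) → min -8
(3, 1, -7, -8, -1, -9) → min -9
(1, -7, -8, -1, -9, -7) → min -9
(-7, -8, -1, -9, -7, 4) → min -9
(-8, -1, -9, -7, 4, -1) → min -9
(-1, -9, -7, 4, -1, 12) → min -9
(-9, -7, 4, -1, 12, 12) → min -9
(-7, 4, -1, 12, 12, 14) → min -7
(4, -1, 12, 12, 14, -9) → min -9
(-1, 12, 12, 14, -9, -6) → min -9
(12, 12, 14, -9, -6, 15) → min -9
(12, 14, -9, -6, 15, -2) → min -9
(14, -9, -6, 15, -2, 9) → min -9
Greatest of these is -7.

-7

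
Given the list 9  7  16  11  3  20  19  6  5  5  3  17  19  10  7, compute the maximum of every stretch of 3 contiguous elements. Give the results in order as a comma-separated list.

16, 16, 16, 20, 20, 20, 19, 6, 5, 17, 19, 19, 19

Sliding a size-3 window across the 15 values:
[9, 7, 16] → max 16
[7, 16, 11] → max 16
[16, 11, 3] → max 16
[11, 3, 20] → max 20
[3, 20, 19] → max 20
[20, 19, 6] → max 20
[19, 6, 5] → max 19
[6, 5, 5] → max 6
[5, 5, 3] → max 5
[5, 3, 17] → max 17
[3, 17, 19] → max 19
[17, 19, 10] → max 19
[19, 10, 7] → max 19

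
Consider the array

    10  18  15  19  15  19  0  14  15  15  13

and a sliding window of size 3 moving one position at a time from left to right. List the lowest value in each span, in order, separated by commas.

Sliding a size-3 window across the 11 values:
[10, 18, 15] → min 10
[18, 15, 19] → min 15
[15, 19, 15] → min 15
[19, 15, 19] → min 15
[15, 19, 0] → min 0
[19, 0, 14] → min 0
[0, 14, 15] → min 0
[14, 15, 15] → min 14
[15, 15, 13] → min 13

10, 15, 15, 15, 0, 0, 0, 14, 13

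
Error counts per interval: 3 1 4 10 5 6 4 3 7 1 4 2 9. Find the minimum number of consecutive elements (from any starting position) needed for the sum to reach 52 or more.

11

add 3: running sum 3 < 52
add 1: running sum 4 < 52
add 4: running sum 8 < 52
add 10: running sum 18 < 52
add 5: running sum 23 < 52
add 6: running sum 29 < 52
add 4: running sum 33 < 52
add 3: running sum 36 < 52
add 7: running sum 43 < 52
add 1: running sum 44 < 52
add 4: running sum 48 < 52
add 2: running sum 50 < 52
add 9: shortest ending here [4, 10, 5, 6, 4, 3, 7, 1, 4, 2, 9] sum 55, len 11
Shortest qualifying length: 11.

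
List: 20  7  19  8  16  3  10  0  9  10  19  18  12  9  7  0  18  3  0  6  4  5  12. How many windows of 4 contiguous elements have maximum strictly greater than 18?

(20, 7, 19, 8) → max 20  > 18 ✓
(7, 19, 8, 16) → max 19  > 18 ✓
(19, 8, 16, 3) → max 19  > 18 ✓
(8, 16, 3, 10) → max 16
(16, 3, 10, 0) → max 16
(3, 10, 0, 9) → max 10
(10, 0, 9, 10) → max 10
(0, 9, 10, 19) → max 19  > 18 ✓
(9, 10, 19, 18) → max 19  > 18 ✓
(10, 19, 18, 12) → max 19  > 18 ✓
(19, 18, 12, 9) → max 19  > 18 ✓
(18, 12, 9, 7) → max 18
(12, 9, 7, 0) → max 12
(9, 7, 0, 18) → max 18
(7, 0, 18, 3) → max 18
(0, 18, 3, 0) → max 18
(18, 3, 0, 6) → max 18
(3, 0, 6, 4) → max 6
(0, 6, 4, 5) → max 6
(6, 4, 5, 12) → max 12
7 windows satisfy the condition.

7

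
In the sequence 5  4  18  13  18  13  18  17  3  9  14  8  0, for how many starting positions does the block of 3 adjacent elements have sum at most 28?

3

(5, 4, 18) → sum 27  ≤ 28 ✓
(4, 18, 13) → sum 35
(18, 13, 18) → sum 49
(13, 18, 13) → sum 44
(18, 13, 18) → sum 49
(13, 18, 17) → sum 48
(18, 17, 3) → sum 38
(17, 3, 9) → sum 29
(3, 9, 14) → sum 26  ≤ 28 ✓
(9, 14, 8) → sum 31
(14, 8, 0) → sum 22  ≤ 28 ✓
3 windows satisfy the condition.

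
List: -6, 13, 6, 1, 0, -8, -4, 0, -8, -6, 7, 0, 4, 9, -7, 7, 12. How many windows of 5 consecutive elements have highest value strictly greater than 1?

[-6, 13, 6, 1, 0] → max 13  > 1 ✓
[13, 6, 1, 0, -8] → max 13  > 1 ✓
[6, 1, 0, -8, -4] → max 6  > 1 ✓
[1, 0, -8, -4, 0] → max 1
[0, -8, -4, 0, -8] → max 0
[-8, -4, 0, -8, -6] → max 0
[-4, 0, -8, -6, 7] → max 7  > 1 ✓
[0, -8, -6, 7, 0] → max 7  > 1 ✓
[-8, -6, 7, 0, 4] → max 7  > 1 ✓
[-6, 7, 0, 4, 9] → max 9  > 1 ✓
[7, 0, 4, 9, -7] → max 9  > 1 ✓
[0, 4, 9, -7, 7] → max 9  > 1 ✓
[4, 9, -7, 7, 12] → max 12  > 1 ✓
10 windows satisfy the condition.

10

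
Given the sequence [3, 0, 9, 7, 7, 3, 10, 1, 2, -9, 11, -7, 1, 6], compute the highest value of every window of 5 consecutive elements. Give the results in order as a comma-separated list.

[3, 0, 9, 7, 7] → max 9
[0, 9, 7, 7, 3] → max 9
[9, 7, 7, 3, 10] → max 10
[7, 7, 3, 10, 1] → max 10
[7, 3, 10, 1, 2] → max 10
[3, 10, 1, 2, -9] → max 10
[10, 1, 2, -9, 11] → max 11
[1, 2, -9, 11, -7] → max 11
[2, -9, 11, -7, 1] → max 11
[-9, 11, -7, 1, 6] → max 11

9, 9, 10, 10, 10, 10, 11, 11, 11, 11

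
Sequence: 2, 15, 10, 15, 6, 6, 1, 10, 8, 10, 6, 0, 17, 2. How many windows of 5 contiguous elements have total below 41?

7

(2, 15, 10, 15, 6) → sum 48
(15, 10, 15, 6, 6) → sum 52
(10, 15, 6, 6, 1) → sum 38  < 41 ✓
(15, 6, 6, 1, 10) → sum 38  < 41 ✓
(6, 6, 1, 10, 8) → sum 31  < 41 ✓
(6, 1, 10, 8, 10) → sum 35  < 41 ✓
(1, 10, 8, 10, 6) → sum 35  < 41 ✓
(10, 8, 10, 6, 0) → sum 34  < 41 ✓
(8, 10, 6, 0, 17) → sum 41
(10, 6, 0, 17, 2) → sum 35  < 41 ✓
7 windows satisfy the condition.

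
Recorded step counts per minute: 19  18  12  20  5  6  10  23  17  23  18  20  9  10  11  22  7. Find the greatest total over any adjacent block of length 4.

81

(19, 18, 12, 20) → sum 69
(18, 12, 20, 5) → sum 55
(12, 20, 5, 6) → sum 43
(20, 5, 6, 10) → sum 41
(5, 6, 10, 23) → sum 44
(6, 10, 23, 17) → sum 56
(10, 23, 17, 23) → sum 73
(23, 17, 23, 18) → sum 81
(17, 23, 18, 20) → sum 78
(23, 18, 20, 9) → sum 70
(18, 20, 9, 10) → sum 57
(20, 9, 10, 11) → sum 50
(9, 10, 11, 22) → sum 52
(10, 11, 22, 7) → sum 50
Greatest of these is 81.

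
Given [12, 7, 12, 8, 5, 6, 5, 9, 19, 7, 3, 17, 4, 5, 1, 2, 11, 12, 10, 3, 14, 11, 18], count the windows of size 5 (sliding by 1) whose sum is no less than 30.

17

12 7 12 8 5 → sum 44  ≥ 30 ✓
7 12 8 5 6 → sum 38  ≥ 30 ✓
12 8 5 6 5 → sum 36  ≥ 30 ✓
8 5 6 5 9 → sum 33  ≥ 30 ✓
5 6 5 9 19 → sum 44  ≥ 30 ✓
6 5 9 19 7 → sum 46  ≥ 30 ✓
5 9 19 7 3 → sum 43  ≥ 30 ✓
9 19 7 3 17 → sum 55  ≥ 30 ✓
19 7 3 17 4 → sum 50  ≥ 30 ✓
7 3 17 4 5 → sum 36  ≥ 30 ✓
3 17 4 5 1 → sum 30  ≥ 30 ✓
17 4 5 1 2 → sum 29
4 5 1 2 11 → sum 23
5 1 2 11 12 → sum 31  ≥ 30 ✓
1 2 11 12 10 → sum 36  ≥ 30 ✓
2 11 12 10 3 → sum 38  ≥ 30 ✓
11 12 10 3 14 → sum 50  ≥ 30 ✓
12 10 3 14 11 → sum 50  ≥ 30 ✓
10 3 14 11 18 → sum 56  ≥ 30 ✓
17 windows satisfy the condition.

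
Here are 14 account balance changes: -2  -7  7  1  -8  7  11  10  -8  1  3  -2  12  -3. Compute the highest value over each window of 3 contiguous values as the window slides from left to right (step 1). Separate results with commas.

Sliding a size-3 window across the 14 values:
-2 -7 7 → max 7
-7 7 1 → max 7
7 1 -8 → max 7
1 -8 7 → max 7
-8 7 11 → max 11
7 11 10 → max 11
11 10 -8 → max 11
10 -8 1 → max 10
-8 1 3 → max 3
1 3 -2 → max 3
3 -2 12 → max 12
-2 12 -3 → max 12

7, 7, 7, 7, 11, 11, 11, 10, 3, 3, 12, 12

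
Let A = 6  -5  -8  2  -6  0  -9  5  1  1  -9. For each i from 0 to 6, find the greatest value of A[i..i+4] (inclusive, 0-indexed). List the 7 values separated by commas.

6, 2, 2, 5, 5, 5, 5

6 -5 -8 2 -6 → max 6
-5 -8 2 -6 0 → max 2
-8 2 -6 0 -9 → max 2
2 -6 0 -9 5 → max 5
-6 0 -9 5 1 → max 5
0 -9 5 1 1 → max 5
-9 5 1 1 -9 → max 5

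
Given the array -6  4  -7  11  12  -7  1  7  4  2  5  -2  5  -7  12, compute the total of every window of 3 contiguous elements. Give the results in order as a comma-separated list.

Sliding a size-3 window across the 15 values:
-6 4 -7 → sum -9
4 -7 11 → sum 8
-7 11 12 → sum 16
11 12 -7 → sum 16
12 -7 1 → sum 6
-7 1 7 → sum 1
1 7 4 → sum 12
7 4 2 → sum 13
4 2 5 → sum 11
2 5 -2 → sum 5
5 -2 5 → sum 8
-2 5 -7 → sum -4
5 -7 12 → sum 10

-9, 8, 16, 16, 6, 1, 12, 13, 11, 5, 8, -4, 10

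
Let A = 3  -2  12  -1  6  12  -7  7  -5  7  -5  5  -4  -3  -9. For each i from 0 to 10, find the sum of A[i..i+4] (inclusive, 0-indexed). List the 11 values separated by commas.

Sliding a size-5 window across the 15 values:
[3, -2, 12, -1, 6] → sum 18
[-2, 12, -1, 6, 12] → sum 27
[12, -1, 6, 12, -7] → sum 22
[-1, 6, 12, -7, 7] → sum 17
[6, 12, -7, 7, -5] → sum 13
[12, -7, 7, -5, 7] → sum 14
[-7, 7, -5, 7, -5] → sum -3
[7, -5, 7, -5, 5] → sum 9
[-5, 7, -5, 5, -4] → sum -2
[7, -5, 5, -4, -3] → sum 0
[-5, 5, -4, -3, -9] → sum -16

18, 27, 22, 17, 13, 14, -3, 9, -2, 0, -16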